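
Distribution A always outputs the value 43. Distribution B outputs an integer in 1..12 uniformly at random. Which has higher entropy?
B

A is deterministic, so H(A) = 0. B is uniform over 12 outcomes, so H(B) = log₂(12) = 3.585 bits. Any distribution with genuine randomness has higher entropy than a deterministic one.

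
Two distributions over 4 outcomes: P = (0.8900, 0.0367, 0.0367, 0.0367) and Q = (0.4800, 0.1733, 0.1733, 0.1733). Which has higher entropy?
Q

P is highly concentrated on one outcome (89%), making it nearly deterministic. Q spreads its mass more evenly (max 48%). The more spread-out distribution has higher entropy: H(P) ≈ 0.674 bits, H(Q) ≈ 1.823 bits.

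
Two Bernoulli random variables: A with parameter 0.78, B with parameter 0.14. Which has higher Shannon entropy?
A

For binary distributions, entropy is maximized at p=0.5 and decreases as p moves toward 0 or 1.

H(A) = H(0.78) = 0.7602 bits
H(B) = H(0.14) = 0.5842 bits

Distribution A (p=0.78) is closer to uniform (p=0.5), so it has higher entropy.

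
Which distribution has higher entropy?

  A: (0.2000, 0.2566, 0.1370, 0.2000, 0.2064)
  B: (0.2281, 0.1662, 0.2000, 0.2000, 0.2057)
B

Both distributions are close to uniform, making this a harder comparison.

H(A) = 2.2951 bits
H(B) = 2.3147 bits

The distribution closer to uniform has higher entropy.
Answer: B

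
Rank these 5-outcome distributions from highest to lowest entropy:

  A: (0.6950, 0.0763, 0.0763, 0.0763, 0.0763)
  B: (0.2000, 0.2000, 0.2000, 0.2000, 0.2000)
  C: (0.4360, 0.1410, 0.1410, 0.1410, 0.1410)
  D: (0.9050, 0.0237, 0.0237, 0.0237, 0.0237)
B > C > A > D

Key insight: Entropy is maximized by uniform distributions and minimized by concentrated distributions.

Entropies:
  H(A) = 1.4973 bits
  H(B) = 2.3219 bits
  H(C) = 2.1161 bits
  H(D) = 0.6429 bits

Ranking: B > C > A > D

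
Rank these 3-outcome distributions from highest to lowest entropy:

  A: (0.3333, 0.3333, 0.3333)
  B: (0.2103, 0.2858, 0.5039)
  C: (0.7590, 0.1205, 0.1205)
A > B > C

Key insight: Entropy is maximized by uniform distributions and minimized by concentrated distributions.

- Uniform distributions have maximum entropy log₂(3) = 1.5850 bits
- The more "peaked" or concentrated a distribution, the lower its entropy

Entropies:
  H(A) = 1.5850 bits
  H(B) = 1.4878 bits
  H(C) = 1.0377 bits

Ranking: A > B > C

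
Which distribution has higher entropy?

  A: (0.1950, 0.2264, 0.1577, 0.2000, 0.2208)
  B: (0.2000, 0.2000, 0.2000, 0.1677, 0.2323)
B

Both distributions are close to uniform, making this a harder comparison.

H(A) = 2.3109 bits
H(B) = 2.3144 bits

The distribution closer to uniform has higher entropy.
Answer: B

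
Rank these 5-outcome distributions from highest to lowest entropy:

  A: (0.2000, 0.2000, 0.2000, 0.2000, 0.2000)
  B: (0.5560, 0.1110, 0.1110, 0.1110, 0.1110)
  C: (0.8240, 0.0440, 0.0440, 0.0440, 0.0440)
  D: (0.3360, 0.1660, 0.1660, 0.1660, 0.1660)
A > D > B > C

Key insight: Entropy is maximized by uniform distributions and minimized by concentrated distributions.

Entropies:
  H(A) = 2.3219 bits
  H(B) = 1.8789 bits
  H(C) = 1.0232 bits
  H(D) = 2.2489 bits

Ranking: A > D > B > C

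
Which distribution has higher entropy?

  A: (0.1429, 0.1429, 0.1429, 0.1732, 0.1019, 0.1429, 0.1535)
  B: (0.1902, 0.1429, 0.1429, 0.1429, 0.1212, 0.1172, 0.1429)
A

Both distributions are close to uniform, making this a harder comparison.

H(A) = 2.7930 bits
H(B) = 2.7911 bits

The distribution closer to uniform has higher entropy.
Answer: A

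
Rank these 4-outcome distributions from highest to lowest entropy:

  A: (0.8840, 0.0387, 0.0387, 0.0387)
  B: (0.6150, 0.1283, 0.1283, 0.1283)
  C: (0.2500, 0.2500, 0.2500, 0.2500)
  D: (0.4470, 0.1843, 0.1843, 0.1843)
C > D > B > A

Key insight: Entropy is maximized by uniform distributions and minimized by concentrated distributions.

Entropies:
  H(A) = 0.7016 bits
  H(B) = 1.5717 bits
  H(C) = 2.0000 bits
  H(D) = 1.8684 bits

Ranking: C > D > B > A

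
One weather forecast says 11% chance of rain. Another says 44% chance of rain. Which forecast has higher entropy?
44% forecast

Treat each forecast as a Bernoulli distribution. Binary entropy is maximized at p=0.5 and falls off symmetrically toward 0 or 1. The 44% forecast is closer to 50%, so it is more uncertain. H(11%) ≈ 0.500 bits, H(44%) ≈ 0.990 bits.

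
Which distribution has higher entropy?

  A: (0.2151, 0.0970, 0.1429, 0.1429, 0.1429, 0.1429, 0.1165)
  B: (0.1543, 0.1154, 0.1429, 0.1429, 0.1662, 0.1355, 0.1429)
B

Both distributions are close to uniform, making this a harder comparison.

H(A) = 2.7689 bits
H(B) = 2.7997 bits

The distribution closer to uniform has higher entropy.
Answer: B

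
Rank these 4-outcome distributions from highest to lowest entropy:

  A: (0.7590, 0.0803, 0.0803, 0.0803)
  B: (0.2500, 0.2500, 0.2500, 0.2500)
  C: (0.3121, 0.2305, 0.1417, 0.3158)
B > C > A

Key insight: Entropy is maximized by uniform distributions and minimized by concentrated distributions.

- Uniform distributions have maximum entropy log₂(4) = 2.0000 bits
- The more "peaked" or concentrated a distribution, the lower its entropy

Entropies:
  H(A) = 1.1787 bits
  H(B) = 2.0000 bits
  H(C) = 1.9368 bits

Ranking: B > C > A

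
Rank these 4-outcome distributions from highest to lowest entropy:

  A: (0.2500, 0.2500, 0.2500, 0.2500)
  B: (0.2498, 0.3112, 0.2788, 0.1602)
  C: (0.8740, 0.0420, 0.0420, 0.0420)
A > B > C

Key insight: Entropy is maximized by uniform distributions and minimized by concentrated distributions.

- Uniform distributions have maximum entropy log₂(4) = 2.0000 bits
- The more "peaked" or concentrated a distribution, the lower its entropy

Entropies:
  H(A) = 2.0000 bits
  H(B) = 1.9610 bits
  H(C) = 0.7461 bits

Ranking: A > B > C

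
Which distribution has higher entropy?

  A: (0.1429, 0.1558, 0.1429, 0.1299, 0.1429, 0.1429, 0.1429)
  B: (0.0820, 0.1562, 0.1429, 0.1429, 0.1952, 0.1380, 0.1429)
A

Both distributions are close to uniform, making this a harder comparison.

H(A) = 2.8057 bits
H(B) = 2.7719 bits

The distribution closer to uniform has higher entropy.
Answer: A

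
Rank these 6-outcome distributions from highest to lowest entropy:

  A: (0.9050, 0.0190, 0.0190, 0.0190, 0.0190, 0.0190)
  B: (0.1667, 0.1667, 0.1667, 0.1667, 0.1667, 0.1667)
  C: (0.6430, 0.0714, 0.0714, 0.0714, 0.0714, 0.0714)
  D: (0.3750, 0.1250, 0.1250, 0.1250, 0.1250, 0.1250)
B > D > C > A

Key insight: Entropy is maximized by uniform distributions and minimized by concentrated distributions.

Entropies:
  H(A) = 0.6735 bits
  H(B) = 2.5850 bits
  H(C) = 1.7691 bits
  H(D) = 2.4056 bits

Ranking: B > D > C > A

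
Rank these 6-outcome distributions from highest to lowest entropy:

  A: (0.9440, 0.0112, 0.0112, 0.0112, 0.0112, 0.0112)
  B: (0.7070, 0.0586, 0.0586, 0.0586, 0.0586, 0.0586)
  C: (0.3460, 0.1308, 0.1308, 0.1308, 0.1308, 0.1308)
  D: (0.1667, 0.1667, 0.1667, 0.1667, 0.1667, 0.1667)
D > C > B > A

Key insight: Entropy is maximized by uniform distributions and minimized by concentrated distributions.

Entropies:
  H(A) = 0.4414 bits
  H(B) = 1.5529 bits
  H(C) = 2.4490 bits
  H(D) = 2.5850 bits

Ranking: D > C > B > A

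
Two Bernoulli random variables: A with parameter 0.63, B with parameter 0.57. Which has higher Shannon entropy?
B

For binary distributions, entropy is maximized at p=0.5 and decreases as p moves toward 0 or 1.

H(A) = H(0.63) = 0.9507 bits
H(B) = H(0.57) = 0.9858 bits

Distribution B (p=0.57) is closer to uniform (p=0.5), so it has higher entropy.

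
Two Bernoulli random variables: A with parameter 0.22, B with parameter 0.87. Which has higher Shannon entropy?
A

For binary distributions, entropy is maximized at p=0.5 and decreases as p moves toward 0 or 1.

H(A) = H(0.22) = 0.7602 bits
H(B) = H(0.87) = 0.5574 bits

Distribution A (p=0.22) is closer to uniform (p=0.5), so it has higher entropy.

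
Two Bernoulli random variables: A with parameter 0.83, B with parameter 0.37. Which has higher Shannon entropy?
B

For binary distributions, entropy is maximized at p=0.5 and decreases as p moves toward 0 or 1.

H(A) = H(0.83) = 0.6577 bits
H(B) = H(0.37) = 0.9507 bits

Distribution B (p=0.37) is closer to uniform (p=0.5), so it has higher entropy.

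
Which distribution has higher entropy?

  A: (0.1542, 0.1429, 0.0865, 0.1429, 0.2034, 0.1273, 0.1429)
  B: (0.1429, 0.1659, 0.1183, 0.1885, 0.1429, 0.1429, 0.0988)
B

Both distributions are close to uniform, making this a harder comparison.

H(A) = 2.7704 bits
H(B) = 2.7810 bits

The distribution closer to uniform has higher entropy.
Answer: B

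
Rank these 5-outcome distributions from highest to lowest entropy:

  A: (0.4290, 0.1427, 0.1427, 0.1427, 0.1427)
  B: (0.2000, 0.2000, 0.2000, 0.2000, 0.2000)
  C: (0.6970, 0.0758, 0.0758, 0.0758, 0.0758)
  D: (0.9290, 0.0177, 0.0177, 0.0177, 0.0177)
B > A > C > D

Key insight: Entropy is maximized by uniform distributions and minimized by concentrated distributions.

Entropies:
  H(A) = 2.1274 bits
  H(B) = 2.3219 bits
  H(C) = 1.4909 bits
  H(D) = 0.5116 bits

Ranking: B > A > C > D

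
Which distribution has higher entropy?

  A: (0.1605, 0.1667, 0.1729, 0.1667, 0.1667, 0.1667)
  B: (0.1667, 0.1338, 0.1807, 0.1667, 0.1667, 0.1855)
A

Both distributions are close to uniform, making this a harder comparison.

H(A) = 2.5846 bits
H(B) = 2.5776 bits

The distribution closer to uniform has higher entropy.
Answer: A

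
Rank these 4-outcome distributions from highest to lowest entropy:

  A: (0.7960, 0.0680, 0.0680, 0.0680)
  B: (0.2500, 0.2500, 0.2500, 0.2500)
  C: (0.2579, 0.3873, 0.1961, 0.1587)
B > C > A

Key insight: Entropy is maximized by uniform distributions and minimized by concentrated distributions.

- Uniform distributions have maximum entropy log₂(4) = 2.0000 bits
- The more "peaked" or concentrated a distribution, the lower its entropy

Entropies:
  H(A) = 1.0532 bits
  H(B) = 2.0000 bits
  H(C) = 1.9166 bits

Ranking: B > C > A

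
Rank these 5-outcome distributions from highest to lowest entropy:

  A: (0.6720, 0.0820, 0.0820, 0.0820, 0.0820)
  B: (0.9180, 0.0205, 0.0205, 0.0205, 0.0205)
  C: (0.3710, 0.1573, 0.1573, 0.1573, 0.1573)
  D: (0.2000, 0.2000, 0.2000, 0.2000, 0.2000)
D > C > A > B

Key insight: Entropy is maximized by uniform distributions and minimized by concentrated distributions.

Entropies:
  H(A) = 1.5689 bits
  H(B) = 0.5732 bits
  H(C) = 2.2094 bits
  H(D) = 2.3219 bits

Ranking: D > C > A > B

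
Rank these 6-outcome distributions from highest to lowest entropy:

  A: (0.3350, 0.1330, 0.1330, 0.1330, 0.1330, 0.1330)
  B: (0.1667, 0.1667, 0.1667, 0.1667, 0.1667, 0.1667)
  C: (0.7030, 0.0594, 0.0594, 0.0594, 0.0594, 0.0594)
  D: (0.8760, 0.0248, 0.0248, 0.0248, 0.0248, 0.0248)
B > A > C > D

Key insight: Entropy is maximized by uniform distributions and minimized by concentrated distributions.

Entropies:
  H(A) = 2.4640 bits
  H(B) = 2.5850 bits
  H(C) = 1.5672 bits
  H(D) = 0.8287 bits

Ranking: B > A > C > D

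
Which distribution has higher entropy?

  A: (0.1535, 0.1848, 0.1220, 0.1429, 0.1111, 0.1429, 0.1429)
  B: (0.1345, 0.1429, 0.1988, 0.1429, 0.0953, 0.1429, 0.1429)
A

Both distributions are close to uniform, making this a harder comparison.

H(A) = 2.7908 bits
H(B) = 2.7800 bits

The distribution closer to uniform has higher entropy.
Answer: A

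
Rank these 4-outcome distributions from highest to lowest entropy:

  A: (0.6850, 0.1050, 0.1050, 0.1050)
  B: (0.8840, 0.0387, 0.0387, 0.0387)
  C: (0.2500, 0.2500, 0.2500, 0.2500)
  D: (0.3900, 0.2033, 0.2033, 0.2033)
C > D > A > B

Key insight: Entropy is maximized by uniform distributions and minimized by concentrated distributions.

Entropies:
  H(A) = 1.3981 bits
  H(B) = 0.7016 bits
  H(C) = 2.0000 bits
  H(D) = 1.9316 bits

Ranking: C > D > A > B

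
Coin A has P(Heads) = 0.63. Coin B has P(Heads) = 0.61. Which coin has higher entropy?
B

For binary distributions, entropy is maximized at p=0.5 and decreases as p moves toward 0 or 1.

H(A) = H(0.63) = 0.9507 bits
H(B) = H(0.61) = 0.9648 bits

Distribution B (p=0.61) is closer to uniform (p=0.5), so it has higher entropy.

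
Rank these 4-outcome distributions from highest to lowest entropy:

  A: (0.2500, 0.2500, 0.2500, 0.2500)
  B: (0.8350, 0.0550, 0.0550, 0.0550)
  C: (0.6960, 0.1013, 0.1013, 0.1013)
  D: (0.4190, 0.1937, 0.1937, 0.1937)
A > D > C > B

Key insight: Entropy is maximized by uniform distributions and minimized by concentrated distributions.

Entropies:
  H(A) = 2.0000 bits
  H(B) = 0.9077 bits
  H(C) = 1.3680 bits
  H(D) = 1.9018 bits

Ranking: A > D > C > B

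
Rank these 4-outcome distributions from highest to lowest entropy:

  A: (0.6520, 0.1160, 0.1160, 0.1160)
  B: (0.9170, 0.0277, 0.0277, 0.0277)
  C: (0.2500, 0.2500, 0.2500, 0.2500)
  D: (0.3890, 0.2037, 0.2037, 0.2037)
C > D > A > B

Key insight: Entropy is maximized by uniform distributions and minimized by concentrated distributions.

Entropies:
  H(A) = 1.4838 bits
  H(B) = 0.5442 bits
  H(C) = 2.0000 bits
  H(D) = 1.9326 bits

Ranking: C > D > A > B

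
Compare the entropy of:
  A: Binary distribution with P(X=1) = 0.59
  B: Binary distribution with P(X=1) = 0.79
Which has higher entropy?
A

For binary distributions, entropy is maximized at p=0.5 and decreases as p moves toward 0 or 1.

H(A) = H(0.59) = 0.9765 bits
H(B) = H(0.79) = 0.7415 bits

Distribution A (p=0.59) is closer to uniform (p=0.5), so it has higher entropy.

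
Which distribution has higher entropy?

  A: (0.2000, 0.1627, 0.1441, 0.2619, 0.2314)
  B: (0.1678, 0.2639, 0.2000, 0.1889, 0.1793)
B

Both distributions are close to uniform, making this a harder comparison.

H(A) = 2.2881 bits
H(B) = 2.3025 bits

The distribution closer to uniform has higher entropy.
Answer: B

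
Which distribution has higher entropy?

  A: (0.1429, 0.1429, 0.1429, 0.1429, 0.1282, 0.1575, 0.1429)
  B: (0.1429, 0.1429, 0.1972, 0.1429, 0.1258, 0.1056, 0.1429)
A

Both distributions are close to uniform, making this a harder comparison.

H(A) = 2.8052 bits
H(B) = 2.7848 bits

The distribution closer to uniform has higher entropy.
Answer: A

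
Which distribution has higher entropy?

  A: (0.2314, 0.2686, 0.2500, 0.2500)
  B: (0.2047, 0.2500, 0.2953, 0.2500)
A

Both distributions are close to uniform, making this a harder comparison.

H(A) = 1.9980 bits
H(B) = 1.9881 bits

The distribution closer to uniform has higher entropy.
Answer: A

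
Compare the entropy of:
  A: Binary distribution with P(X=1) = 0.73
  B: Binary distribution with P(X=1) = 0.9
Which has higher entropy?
A

For binary distributions, entropy is maximized at p=0.5 and decreases as p moves toward 0 or 1.

H(A) = H(0.73) = 0.8415 bits
H(B) = H(0.9) = 0.4690 bits

Distribution A (p=0.73) is closer to uniform (p=0.5), so it has higher entropy.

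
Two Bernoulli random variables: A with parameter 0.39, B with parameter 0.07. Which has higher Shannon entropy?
A

For binary distributions, entropy is maximized at p=0.5 and decreases as p moves toward 0 or 1.

H(A) = H(0.39) = 0.9648 bits
H(B) = H(0.07) = 0.3659 bits

Distribution A (p=0.39) is closer to uniform (p=0.5), so it has higher entropy.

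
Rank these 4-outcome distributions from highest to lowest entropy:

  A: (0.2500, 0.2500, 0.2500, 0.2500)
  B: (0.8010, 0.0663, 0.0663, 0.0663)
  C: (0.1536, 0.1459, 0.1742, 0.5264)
A > C > B

Key insight: Entropy is maximized by uniform distributions and minimized by concentrated distributions.

- Uniform distributions have maximum entropy log₂(4) = 2.0000 bits
- The more "peaked" or concentrated a distribution, the lower its entropy

Entropies:
  H(A) = 2.0000 bits
  H(B) = 1.0353 bits
  H(C) = 1.7467 bits

Ranking: A > C > B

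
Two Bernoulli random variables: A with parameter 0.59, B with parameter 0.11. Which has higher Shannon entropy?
A

For binary distributions, entropy is maximized at p=0.5 and decreases as p moves toward 0 or 1.

H(A) = H(0.59) = 0.9765 bits
H(B) = H(0.11) = 0.4999 bits

Distribution A (p=0.59) is closer to uniform (p=0.5), so it has higher entropy.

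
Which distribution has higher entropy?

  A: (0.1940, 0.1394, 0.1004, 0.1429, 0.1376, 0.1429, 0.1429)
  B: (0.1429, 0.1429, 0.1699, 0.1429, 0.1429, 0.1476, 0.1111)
B

Both distributions are close to uniform, making this a harder comparison.

H(A) = 2.7851 bits
H(B) = 2.7982 bits

The distribution closer to uniform has higher entropy.
Answer: B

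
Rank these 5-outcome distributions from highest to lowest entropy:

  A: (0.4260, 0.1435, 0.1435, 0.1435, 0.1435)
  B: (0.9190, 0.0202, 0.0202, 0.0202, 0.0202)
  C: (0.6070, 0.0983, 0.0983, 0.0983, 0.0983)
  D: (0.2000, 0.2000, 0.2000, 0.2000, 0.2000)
D > A > C > B

Key insight: Entropy is maximized by uniform distributions and minimized by concentrated distributions.

Entropies:
  H(A) = 2.1321 bits
  H(B) = 0.5677 bits
  H(C) = 1.7527 bits
  H(D) = 2.3219 bits

Ranking: D > A > C > B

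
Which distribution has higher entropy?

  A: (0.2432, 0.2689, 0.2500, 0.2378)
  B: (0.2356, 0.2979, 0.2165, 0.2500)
A

Both distributions are close to uniform, making this a harder comparison.

H(A) = 1.9984 bits
H(B) = 1.9898 bits

The distribution closer to uniform has higher entropy.
Answer: A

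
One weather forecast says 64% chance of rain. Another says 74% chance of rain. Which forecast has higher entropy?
64% forecast

Treat each forecast as a Bernoulli distribution. Binary entropy is maximized at p=0.5 and falls off symmetrically toward 0 or 1. The 64% forecast is closer to 50%, so it is more uncertain. H(64%) ≈ 0.943 bits, H(74%) ≈ 0.827 bits.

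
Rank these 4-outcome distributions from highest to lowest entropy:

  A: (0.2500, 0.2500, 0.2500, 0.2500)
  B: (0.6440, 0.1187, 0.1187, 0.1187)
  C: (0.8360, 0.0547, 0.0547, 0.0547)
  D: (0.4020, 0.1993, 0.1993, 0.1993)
A > D > B > C

Key insight: Entropy is maximized by uniform distributions and minimized by concentrated distributions.

Entropies:
  H(A) = 2.0000 bits
  H(B) = 1.5036 bits
  H(C) = 0.9037 bits
  H(D) = 1.9199 bits

Ranking: A > D > B > C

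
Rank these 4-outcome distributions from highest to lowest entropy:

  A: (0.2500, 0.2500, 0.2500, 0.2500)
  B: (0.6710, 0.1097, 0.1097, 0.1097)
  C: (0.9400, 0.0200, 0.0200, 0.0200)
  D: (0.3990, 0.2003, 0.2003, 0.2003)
A > D > B > C

Key insight: Entropy is maximized by uniform distributions and minimized by concentrated distributions.

Entropies:
  H(A) = 2.0000 bits
  H(B) = 1.4354 bits
  H(C) = 0.4225 bits
  H(D) = 1.9229 bits

Ranking: A > D > B > C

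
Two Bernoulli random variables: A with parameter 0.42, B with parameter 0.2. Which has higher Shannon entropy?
A

For binary distributions, entropy is maximized at p=0.5 and decreases as p moves toward 0 or 1.

H(A) = H(0.42) = 0.9815 bits
H(B) = H(0.2) = 0.7219 bits

Distribution A (p=0.42) is closer to uniform (p=0.5), so it has higher entropy.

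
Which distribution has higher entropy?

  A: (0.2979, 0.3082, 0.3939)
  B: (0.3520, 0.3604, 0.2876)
B

Both distributions are close to uniform, making this a harder comparison.

H(A) = 1.5732 bits
H(B) = 1.5779 bits

The distribution closer to uniform has higher entropy.
Answer: B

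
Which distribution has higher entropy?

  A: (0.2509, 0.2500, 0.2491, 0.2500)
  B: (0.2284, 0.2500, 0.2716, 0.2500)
A

Both distributions are close to uniform, making this a harder comparison.

H(A) = 2.0000 bits
H(B) = 1.9973 bits

The distribution closer to uniform has higher entropy.
Answer: A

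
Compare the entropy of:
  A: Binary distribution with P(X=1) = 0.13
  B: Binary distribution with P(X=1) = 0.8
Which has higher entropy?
B

For binary distributions, entropy is maximized at p=0.5 and decreases as p moves toward 0 or 1.

H(A) = H(0.13) = 0.5574 bits
H(B) = H(0.8) = 0.7219 bits

Distribution B (p=0.8) is closer to uniform (p=0.5), so it has higher entropy.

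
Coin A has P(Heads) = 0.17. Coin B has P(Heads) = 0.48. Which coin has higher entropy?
B

For binary distributions, entropy is maximized at p=0.5 and decreases as p moves toward 0 or 1.

H(A) = H(0.17) = 0.6577 bits
H(B) = H(0.48) = 0.9988 bits

Distribution B (p=0.48) is closer to uniform (p=0.5), so it has higher entropy.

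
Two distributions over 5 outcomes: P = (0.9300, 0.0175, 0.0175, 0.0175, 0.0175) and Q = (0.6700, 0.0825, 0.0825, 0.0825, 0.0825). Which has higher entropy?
Q

P is highly concentrated on one outcome (93%), making it nearly deterministic. Q spreads its mass more evenly (max 67%). The more spread-out distribution has higher entropy: H(P) ≈ 0.506 bits, H(Q) ≈ 1.575 bits.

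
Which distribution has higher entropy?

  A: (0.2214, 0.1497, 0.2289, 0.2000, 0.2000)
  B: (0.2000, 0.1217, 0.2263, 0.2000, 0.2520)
A

Both distributions are close to uniform, making this a harder comparison.

H(A) = 2.3075 bits
H(B) = 2.2847 bits

The distribution closer to uniform has higher entropy.
Answer: A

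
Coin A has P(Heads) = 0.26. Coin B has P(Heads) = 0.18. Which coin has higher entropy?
A

For binary distributions, entropy is maximized at p=0.5 and decreases as p moves toward 0 or 1.

H(A) = H(0.26) = 0.8267 bits
H(B) = H(0.18) = 0.6801 bits

Distribution A (p=0.26) is closer to uniform (p=0.5), so it has higher entropy.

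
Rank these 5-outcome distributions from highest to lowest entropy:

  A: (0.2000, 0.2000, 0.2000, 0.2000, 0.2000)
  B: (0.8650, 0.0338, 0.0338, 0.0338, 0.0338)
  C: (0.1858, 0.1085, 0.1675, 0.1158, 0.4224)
A > C > B

Key insight: Entropy is maximized by uniform distributions and minimized by concentrated distributions.

- Uniform distributions have maximum entropy log₂(5) = 2.3219 bits
- The more "peaked" or concentrated a distribution, the lower its entropy

Entropies:
  H(A) = 2.3219 bits
  H(B) = 0.8410 bits
  H(C) = 2.1159 bits

Ranking: A > C > B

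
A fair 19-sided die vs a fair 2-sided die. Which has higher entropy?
19-sided die

Both are uniform distributions; for uniform over n outcomes, H = log₂(n). H(19-sided) = log₂(19) = 4.248 bits and H(2-sided) = log₂(2) = 1.000 bits. More outcomes in a uniform distribution means higher entropy.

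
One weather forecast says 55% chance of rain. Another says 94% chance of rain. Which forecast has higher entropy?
55% forecast

Treat each forecast as a Bernoulli distribution. Binary entropy is maximized at p=0.5 and falls off symmetrically toward 0 or 1. The 55% forecast is closer to 50%, so it is more uncertain. H(55%) ≈ 0.993 bits, H(94%) ≈ 0.327 bits.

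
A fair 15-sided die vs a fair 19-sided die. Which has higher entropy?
19-sided die

Both are uniform distributions; for uniform over n outcomes, H = log₂(n). H(15-sided) = log₂(15) = 3.907 bits and H(19-sided) = log₂(19) = 4.248 bits. More outcomes in a uniform distribution means higher entropy.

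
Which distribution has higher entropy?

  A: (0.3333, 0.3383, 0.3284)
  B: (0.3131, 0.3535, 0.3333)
A

Both distributions are close to uniform, making this a harder comparison.

H(A) = 1.5849 bits
H(B) = 1.5832 bits

The distribution closer to uniform has higher entropy.
Answer: A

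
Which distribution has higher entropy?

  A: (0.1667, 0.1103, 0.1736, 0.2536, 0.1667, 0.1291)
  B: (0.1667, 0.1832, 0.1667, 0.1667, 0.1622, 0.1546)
B

Both distributions are close to uniform, making this a harder comparison.

H(A) = 2.5344 bits
H(B) = 2.5831 bits

The distribution closer to uniform has higher entropy.
Answer: B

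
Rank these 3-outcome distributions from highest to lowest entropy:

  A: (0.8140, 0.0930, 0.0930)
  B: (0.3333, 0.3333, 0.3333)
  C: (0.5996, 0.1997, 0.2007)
B > C > A

Key insight: Entropy is maximized by uniform distributions and minimized by concentrated distributions.

- Uniform distributions have maximum entropy log₂(3) = 1.5850 bits
- The more "peaked" or concentrated a distribution, the lower its entropy

Entropies:
  H(A) = 0.8790 bits
  H(B) = 1.5850 bits
  H(C) = 1.3716 bits

Ranking: B > C > A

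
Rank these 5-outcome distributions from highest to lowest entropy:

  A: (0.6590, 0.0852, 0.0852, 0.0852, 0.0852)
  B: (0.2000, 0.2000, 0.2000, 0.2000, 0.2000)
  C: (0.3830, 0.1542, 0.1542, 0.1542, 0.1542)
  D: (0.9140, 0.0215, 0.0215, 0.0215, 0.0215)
B > C > A > D

Key insight: Entropy is maximized by uniform distributions and minimized by concentrated distributions.

Entropies:
  H(A) = 1.6078 bits
  H(B) = 2.3219 bits
  H(C) = 2.1941 bits
  H(D) = 0.5950 bits

Ranking: B > C > A > D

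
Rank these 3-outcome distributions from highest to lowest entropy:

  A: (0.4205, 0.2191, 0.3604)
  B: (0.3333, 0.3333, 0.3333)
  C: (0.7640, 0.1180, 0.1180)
B > A > C

Key insight: Entropy is maximized by uniform distributions and minimized by concentrated distributions.

- Uniform distributions have maximum entropy log₂(3) = 1.5850 bits
- The more "peaked" or concentrated a distribution, the lower its entropy

Entropies:
  H(A) = 1.5361 bits
  H(B) = 1.5850 bits
  H(C) = 1.0243 bits

Ranking: B > A > C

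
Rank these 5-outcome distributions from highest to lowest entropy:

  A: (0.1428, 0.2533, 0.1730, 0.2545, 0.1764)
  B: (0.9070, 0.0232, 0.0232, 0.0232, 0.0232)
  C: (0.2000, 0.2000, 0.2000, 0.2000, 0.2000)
C > A > B

Key insight: Entropy is maximized by uniform distributions and minimized by concentrated distributions.

- Uniform distributions have maximum entropy log₂(5) = 2.3219 bits
- The more "peaked" or concentrated a distribution, the lower its entropy

Entropies:
  H(A) = 2.2846 bits
  H(B) = 0.6324 bits
  H(C) = 2.3219 bits

Ranking: C > A > B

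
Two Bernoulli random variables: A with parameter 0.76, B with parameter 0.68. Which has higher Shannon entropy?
B

For binary distributions, entropy is maximized at p=0.5 and decreases as p moves toward 0 or 1.

H(A) = H(0.76) = 0.7950 bits
H(B) = H(0.68) = 0.9044 bits

Distribution B (p=0.68) is closer to uniform (p=0.5), so it has higher entropy.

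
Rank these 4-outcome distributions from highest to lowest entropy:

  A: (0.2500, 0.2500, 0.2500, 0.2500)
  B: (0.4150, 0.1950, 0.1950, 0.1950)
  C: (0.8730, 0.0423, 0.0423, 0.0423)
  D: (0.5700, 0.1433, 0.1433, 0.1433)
A > B > D > C

Key insight: Entropy is maximized by uniform distributions and minimized by concentrated distributions.

Entropies:
  H(A) = 2.0000 bits
  H(B) = 1.9063 bits
  H(C) = 0.7504 bits
  H(D) = 1.6673 bits

Ranking: A > B > D > C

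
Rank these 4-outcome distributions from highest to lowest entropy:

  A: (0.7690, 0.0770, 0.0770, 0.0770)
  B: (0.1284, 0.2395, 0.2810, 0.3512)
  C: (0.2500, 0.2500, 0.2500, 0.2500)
C > B > A

Key insight: Entropy is maximized by uniform distributions and minimized by concentrated distributions.

- Uniform distributions have maximum entropy log₂(4) = 2.0000 bits
- The more "peaked" or concentrated a distribution, the lower its entropy

Entropies:
  H(A) = 1.1459 bits
  H(B) = 1.9188 bits
  H(C) = 2.0000 bits

Ranking: C > B > A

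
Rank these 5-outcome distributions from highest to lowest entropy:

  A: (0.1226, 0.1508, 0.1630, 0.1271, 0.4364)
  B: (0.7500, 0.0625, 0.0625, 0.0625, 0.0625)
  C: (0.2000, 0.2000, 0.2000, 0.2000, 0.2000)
C > A > B

Key insight: Entropy is maximized by uniform distributions and minimized by concentrated distributions.

- Uniform distributions have maximum entropy log₂(5) = 2.3219 bits
- The more "peaked" or concentrated a distribution, the lower its entropy

Entropies:
  H(A) = 2.1097 bits
  H(B) = 1.3113 bits
  H(C) = 2.3219 bits

Ranking: C > A > B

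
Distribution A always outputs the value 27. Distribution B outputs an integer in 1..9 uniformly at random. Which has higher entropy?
B

A is deterministic, so H(A) = 0. B is uniform over 9 outcomes, so H(B) = log₂(9) = 3.170 bits. Any distribution with genuine randomness has higher entropy than a deterministic one.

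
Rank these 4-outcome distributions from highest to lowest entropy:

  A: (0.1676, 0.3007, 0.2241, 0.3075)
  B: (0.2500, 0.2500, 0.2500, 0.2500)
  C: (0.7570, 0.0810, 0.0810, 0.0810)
B > A > C

Key insight: Entropy is maximized by uniform distributions and minimized by concentrated distributions.

- Uniform distributions have maximum entropy log₂(4) = 2.0000 bits
- The more "peaked" or concentrated a distribution, the lower its entropy

Entropies:
  H(A) = 1.9600 bits
  H(B) = 2.0000 bits
  H(C) = 1.1851 bits

Ranking: B > A > C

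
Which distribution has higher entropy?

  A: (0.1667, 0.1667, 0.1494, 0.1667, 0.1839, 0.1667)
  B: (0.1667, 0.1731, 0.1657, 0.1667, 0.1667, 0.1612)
B

Both distributions are close to uniform, making this a harder comparison.

H(A) = 2.5824 bits
H(B) = 2.5847 bits

The distribution closer to uniform has higher entropy.
Answer: B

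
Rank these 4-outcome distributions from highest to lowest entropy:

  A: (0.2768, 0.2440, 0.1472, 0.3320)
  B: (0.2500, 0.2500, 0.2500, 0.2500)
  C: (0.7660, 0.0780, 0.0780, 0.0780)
B > A > C

Key insight: Entropy is maximized by uniform distributions and minimized by concentrated distributions.

- Uniform distributions have maximum entropy log₂(4) = 2.0000 bits
- The more "peaked" or concentrated a distribution, the lower its entropy

Entropies:
  H(A) = 1.9445 bits
  H(B) = 2.0000 bits
  H(C) = 1.1558 bits

Ranking: B > A > C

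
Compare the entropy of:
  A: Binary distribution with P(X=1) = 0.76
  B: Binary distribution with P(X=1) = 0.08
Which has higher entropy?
A

For binary distributions, entropy is maximized at p=0.5 and decreases as p moves toward 0 or 1.

H(A) = H(0.76) = 0.7950 bits
H(B) = H(0.08) = 0.4022 bits

Distribution A (p=0.76) is closer to uniform (p=0.5), so it has higher entropy.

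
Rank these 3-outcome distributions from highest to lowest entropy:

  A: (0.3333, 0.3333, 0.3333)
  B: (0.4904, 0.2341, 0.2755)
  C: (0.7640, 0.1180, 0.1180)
A > B > C

Key insight: Entropy is maximized by uniform distributions and minimized by concentrated distributions.

- Uniform distributions have maximum entropy log₂(3) = 1.5850 bits
- The more "peaked" or concentrated a distribution, the lower its entropy

Entropies:
  H(A) = 1.5850 bits
  H(B) = 1.5069 bits
  H(C) = 1.0243 bits

Ranking: A > B > C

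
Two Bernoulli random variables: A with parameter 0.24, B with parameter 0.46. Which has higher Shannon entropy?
B

For binary distributions, entropy is maximized at p=0.5 and decreases as p moves toward 0 or 1.

H(A) = H(0.24) = 0.7950 bits
H(B) = H(0.46) = 0.9954 bits

Distribution B (p=0.46) is closer to uniform (p=0.5), so it has higher entropy.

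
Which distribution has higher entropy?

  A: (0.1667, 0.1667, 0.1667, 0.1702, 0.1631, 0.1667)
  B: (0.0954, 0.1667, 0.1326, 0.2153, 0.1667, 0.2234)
A

Both distributions are close to uniform, making this a harder comparison.

H(A) = 2.5849 bits
H(B) = 2.5316 bits

The distribution closer to uniform has higher entropy.
Answer: A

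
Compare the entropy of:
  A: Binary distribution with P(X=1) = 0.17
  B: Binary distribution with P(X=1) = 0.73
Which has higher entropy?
B

For binary distributions, entropy is maximized at p=0.5 and decreases as p moves toward 0 or 1.

H(A) = H(0.17) = 0.6577 bits
H(B) = H(0.73) = 0.8415 bits

Distribution B (p=0.73) is closer to uniform (p=0.5), so it has higher entropy.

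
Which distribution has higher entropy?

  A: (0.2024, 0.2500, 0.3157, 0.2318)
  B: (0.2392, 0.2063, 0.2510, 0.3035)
B

Both distributions are close to uniform, making this a harder comparison.

H(A) = 1.9805 bits
H(B) = 1.9861 bits

The distribution closer to uniform has higher entropy.
Answer: B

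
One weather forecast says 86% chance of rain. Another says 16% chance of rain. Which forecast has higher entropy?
16% forecast

Treat each forecast as a Bernoulli distribution. Binary entropy is maximized at p=0.5 and falls off symmetrically toward 0 or 1. The 16% forecast is closer to 50%, so it is more uncertain. H(86%) ≈ 0.584 bits, H(16%) ≈ 0.634 bits.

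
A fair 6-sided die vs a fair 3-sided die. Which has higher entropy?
6-sided die

Both are uniform distributions; for uniform over n outcomes, H = log₂(n). H(6-sided) = log₂(6) = 2.585 bits and H(3-sided) = log₂(3) = 1.585 bits. More outcomes in a uniform distribution means higher entropy.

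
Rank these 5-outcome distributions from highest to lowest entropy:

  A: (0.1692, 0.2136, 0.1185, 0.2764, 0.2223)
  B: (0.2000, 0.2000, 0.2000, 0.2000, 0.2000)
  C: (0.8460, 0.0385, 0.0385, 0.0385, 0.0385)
B > A > C

Key insight: Entropy is maximized by uniform distributions and minimized by concentrated distributions.

- Uniform distributions have maximum entropy log₂(5) = 2.3219 bits
- The more "peaked" or concentrated a distribution, the lower its entropy

Entropies:
  H(A) = 2.2691 bits
  H(B) = 2.3219 bits
  H(C) = 0.9278 bits

Ranking: B > A > C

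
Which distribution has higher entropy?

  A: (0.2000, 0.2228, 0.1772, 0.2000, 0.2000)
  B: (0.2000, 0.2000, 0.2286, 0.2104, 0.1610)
A

Both distributions are close to uniform, making this a harder comparison.

H(A) = 2.3182 bits
H(B) = 2.3129 bits

The distribution closer to uniform has higher entropy.
Answer: A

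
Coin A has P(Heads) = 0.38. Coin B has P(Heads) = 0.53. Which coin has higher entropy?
B

For binary distributions, entropy is maximized at p=0.5 and decreases as p moves toward 0 or 1.

H(A) = H(0.38) = 0.9580 bits
H(B) = H(0.53) = 0.9974 bits

Distribution B (p=0.53) is closer to uniform (p=0.5), so it has higher entropy.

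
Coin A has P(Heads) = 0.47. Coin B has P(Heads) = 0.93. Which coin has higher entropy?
A

For binary distributions, entropy is maximized at p=0.5 and decreases as p moves toward 0 or 1.

H(A) = H(0.47) = 0.9974 bits
H(B) = H(0.93) = 0.3659 bits

Distribution A (p=0.47) is closer to uniform (p=0.5), so it has higher entropy.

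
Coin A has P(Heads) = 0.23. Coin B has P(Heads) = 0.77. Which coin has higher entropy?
Equal

For binary distributions, entropy is maximized at p=0.5 and decreases as p moves toward 0 or 1.

H(A) = H(0.23) = 0.7780 bits
H(B) = H(0.77) = 0.7780 bits

Both distributions are equally far from uniform (|0.23-0.5| = |0.77-0.5|), so they have the same entropy.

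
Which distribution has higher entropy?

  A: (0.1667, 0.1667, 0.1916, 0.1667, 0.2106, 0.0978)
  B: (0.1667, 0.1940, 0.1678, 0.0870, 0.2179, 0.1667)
A

Both distributions are close to uniform, making this a harder comparison.

H(A) = 2.5506 bits
H(B) = 2.5383 bits

The distribution closer to uniform has higher entropy.
Answer: A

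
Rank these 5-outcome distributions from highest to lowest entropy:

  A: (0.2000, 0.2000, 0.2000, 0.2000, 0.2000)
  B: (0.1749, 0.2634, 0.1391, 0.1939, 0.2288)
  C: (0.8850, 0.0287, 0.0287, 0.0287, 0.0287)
A > B > C

Key insight: Entropy is maximized by uniform distributions and minimized by concentrated distributions.

- Uniform distributions have maximum entropy log₂(5) = 2.3219 bits
- The more "peaked" or concentrated a distribution, the lower its entropy

Entropies:
  H(A) = 2.3219 bits
  H(B) = 2.2884 bits
  H(C) = 0.7448 bits

Ranking: A > B > C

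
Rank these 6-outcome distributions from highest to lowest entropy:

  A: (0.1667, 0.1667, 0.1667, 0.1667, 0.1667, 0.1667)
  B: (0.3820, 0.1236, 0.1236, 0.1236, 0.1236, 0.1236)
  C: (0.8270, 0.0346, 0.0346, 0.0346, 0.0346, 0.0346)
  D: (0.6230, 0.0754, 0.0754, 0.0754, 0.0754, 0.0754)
A > B > D > C

Key insight: Entropy is maximized by uniform distributions and minimized by concentrated distributions.

Entropies:
  H(A) = 2.5850 bits
  H(B) = 2.3944 bits
  H(C) = 1.0662 bits
  H(D) = 1.8313 bits

Ranking: A > B > D > C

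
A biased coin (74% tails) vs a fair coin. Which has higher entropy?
Fair coin

The fair coin is uniform (p=0.5), maximizing binary entropy at 1 bit. The biased coin has H(0.74) ≈ 0.827 bits — its outcome is more predictable, so its entropy is lower.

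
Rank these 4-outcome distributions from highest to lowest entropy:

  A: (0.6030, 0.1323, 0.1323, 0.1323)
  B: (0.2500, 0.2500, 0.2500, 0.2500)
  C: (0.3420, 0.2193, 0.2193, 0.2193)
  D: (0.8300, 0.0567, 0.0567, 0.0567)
B > C > A > D

Key insight: Entropy is maximized by uniform distributions and minimized by concentrated distributions.

Entropies:
  H(A) = 1.5984 bits
  H(B) = 2.0000 bits
  H(C) = 1.9696 bits
  H(D) = 0.9271 bits

Ranking: B > C > A > D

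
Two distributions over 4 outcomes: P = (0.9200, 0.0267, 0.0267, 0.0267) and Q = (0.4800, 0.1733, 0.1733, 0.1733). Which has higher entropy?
Q

P is highly concentrated on one outcome (92%), making it nearly deterministic. Q spreads its mass more evenly (max 48%). The more spread-out distribution has higher entropy: H(P) ≈ 0.529 bits, H(Q) ≈ 1.823 bits.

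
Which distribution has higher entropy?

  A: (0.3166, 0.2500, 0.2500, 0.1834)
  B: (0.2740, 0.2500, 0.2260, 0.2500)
B

Both distributions are close to uniform, making this a harder comparison.

H(A) = 1.9741 bits
H(B) = 1.9967 bits

The distribution closer to uniform has higher entropy.
Answer: B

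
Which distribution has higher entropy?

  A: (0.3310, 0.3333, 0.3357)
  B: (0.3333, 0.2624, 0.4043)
A

Both distributions are close to uniform, making this a harder comparison.

H(A) = 1.5849 bits
H(B) = 1.5630 bits

The distribution closer to uniform has higher entropy.
Answer: A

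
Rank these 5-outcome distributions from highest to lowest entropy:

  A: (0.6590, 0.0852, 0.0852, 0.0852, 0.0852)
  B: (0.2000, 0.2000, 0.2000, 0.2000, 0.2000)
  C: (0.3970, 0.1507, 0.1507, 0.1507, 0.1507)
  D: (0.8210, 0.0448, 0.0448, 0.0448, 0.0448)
B > C > A > D

Key insight: Entropy is maximized by uniform distributions and minimized by concentrated distributions.

Entropies:
  H(A) = 1.6078 bits
  H(B) = 2.3219 bits
  H(C) = 2.1752 bits
  H(D) = 1.0359 bits

Ranking: B > C > A > D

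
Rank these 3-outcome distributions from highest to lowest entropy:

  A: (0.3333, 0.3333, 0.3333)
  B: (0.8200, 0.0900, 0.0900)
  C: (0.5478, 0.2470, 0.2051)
A > C > B

Key insight: Entropy is maximized by uniform distributions and minimized by concentrated distributions.

- Uniform distributions have maximum entropy log₂(3) = 1.5850 bits
- The more "peaked" or concentrated a distribution, the lower its entropy

Entropies:
  H(A) = 1.5850 bits
  H(B) = 0.8601 bits
  H(C) = 1.4427 bits

Ranking: A > C > B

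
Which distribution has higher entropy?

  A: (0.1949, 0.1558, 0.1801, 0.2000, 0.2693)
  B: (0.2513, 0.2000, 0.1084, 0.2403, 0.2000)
A

Both distributions are close to uniform, making this a harder comparison.

H(A) = 2.2971 bits
H(B) = 2.2714 bits

The distribution closer to uniform has higher entropy.
Answer: A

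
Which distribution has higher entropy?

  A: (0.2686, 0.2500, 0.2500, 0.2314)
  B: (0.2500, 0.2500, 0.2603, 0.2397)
B

Both distributions are close to uniform, making this a harder comparison.

H(A) = 1.9980 bits
H(B) = 1.9994 bits

The distribution closer to uniform has higher entropy.
Answer: B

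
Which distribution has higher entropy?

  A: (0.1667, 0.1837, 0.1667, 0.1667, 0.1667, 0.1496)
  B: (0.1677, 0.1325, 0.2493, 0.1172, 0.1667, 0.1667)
A

Both distributions are close to uniform, making this a harder comparison.

H(A) = 2.5824 bits
H(B) = 2.5421 bits

The distribution closer to uniform has higher entropy.
Answer: A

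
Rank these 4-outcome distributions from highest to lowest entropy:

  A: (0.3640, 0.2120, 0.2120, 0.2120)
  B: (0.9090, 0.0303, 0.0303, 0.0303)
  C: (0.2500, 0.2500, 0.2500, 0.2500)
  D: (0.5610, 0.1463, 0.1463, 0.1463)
C > A > D > B

Key insight: Entropy is maximized by uniform distributions and minimized by concentrated distributions.

Entropies:
  H(A) = 1.9540 bits
  H(B) = 0.5840 bits
  H(C) = 2.0000 bits
  H(D) = 1.6850 bits

Ranking: C > A > D > B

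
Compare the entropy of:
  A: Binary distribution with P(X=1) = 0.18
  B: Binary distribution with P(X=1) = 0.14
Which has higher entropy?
A

For binary distributions, entropy is maximized at p=0.5 and decreases as p moves toward 0 or 1.

H(A) = H(0.18) = 0.6801 bits
H(B) = H(0.14) = 0.5842 bits

Distribution A (p=0.18) is closer to uniform (p=0.5), so it has higher entropy.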